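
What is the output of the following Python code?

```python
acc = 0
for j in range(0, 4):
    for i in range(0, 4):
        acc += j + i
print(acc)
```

48

j=0,i=0: acc = 0+0 = 0
j=0,i=1: acc = 0+1 = 1
j=0,i=2: acc = 1+2 = 3
j=0,i=3: acc = 3+3 = 6
j=1,i=0: acc = 6+1 = 7
j=1,i=1: acc = 7+2 = 9
j=1,i=2: acc = 9+3 = 12
j=1,i=3: acc = 12+4 = 16
j=2,i=0: acc = 16+2 = 18
j=2,i=1: acc = 18+3 = 21
j=2,i=2: acc = 21+4 = 25
j=2,i=3: acc = 25+5 = 30
j=3,i=0: acc = 30+3 = 33
j=3,i=1: acc = 33+4 = 37
j=3,i=2: acc = 37+5 = 42
j=3,i=3: acc = 42+6 = 48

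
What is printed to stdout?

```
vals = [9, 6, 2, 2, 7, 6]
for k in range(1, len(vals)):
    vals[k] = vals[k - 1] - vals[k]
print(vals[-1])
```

k=1: vals[1] = 9-6 = 3 → [9, 3, 2, 2, 7, 6]
k=2: vals[2] = 3-2 = 1 → [9, 3, 1, 2, 7, 6]
k=3: vals[3] = 1-2 = -1 → [9, 3, 1, -1, 7, 6]
k=4: vals[4] = (-1)-7 = -8 → [9, 3, 1, -1, -8, 6]
k=5: vals[5] = (-8)-6 = -14 → [9, 3, 1, -1, -8, -14]

-14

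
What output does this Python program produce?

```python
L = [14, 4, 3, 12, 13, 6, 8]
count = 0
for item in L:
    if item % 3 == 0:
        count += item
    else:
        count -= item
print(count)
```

item=14: not %3==0, count = 0-14 = -14
item=4: not %3==0, count = (-14)-4 = -18
item=3: %3==0, count = (-18)+3 = -15
item=12: %3==0, count = (-15)+12 = -3
item=13: not %3==0, count = (-3)-13 = -16
item=6: %3==0, count = (-16)+6 = -10
item=8: not %3==0, count = (-10)-8 = -18

-18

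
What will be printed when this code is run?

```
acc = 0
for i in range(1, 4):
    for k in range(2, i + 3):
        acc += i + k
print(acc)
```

i=1,k=2: acc = 0+3 = 3
i=1,k=3: acc = 3+4 = 7
i=2,k=2: acc = 7+4 = 11
i=2,k=3: acc = 11+5 = 16
i=2,k=4: acc = 16+6 = 22
i=3,k=2: acc = 22+5 = 27
i=3,k=3: acc = 27+6 = 33
i=3,k=4: acc = 33+7 = 40
i=3,k=5: acc = 40+8 = 48

48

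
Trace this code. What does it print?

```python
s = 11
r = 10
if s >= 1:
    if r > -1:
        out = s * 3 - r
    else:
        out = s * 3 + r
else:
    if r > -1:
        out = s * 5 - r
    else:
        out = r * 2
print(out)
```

23

s=11, r=10
s >= 1 is True; r > -1 is True
→ out = s * 3 - r = 23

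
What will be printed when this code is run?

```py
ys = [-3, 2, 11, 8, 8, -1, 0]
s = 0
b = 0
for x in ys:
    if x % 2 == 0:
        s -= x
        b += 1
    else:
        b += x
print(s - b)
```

x=-3: not even; b=-3
x=2: even, s = 0-2 = -2; b=-2
x=11: not even; b=9
x=8: even, s = (-2)-8 = -10; b=10
x=8: even, s = (-10)-8 = -18; b=11
x=-1: not even; b=10
x=0: even, s = (-18)-0 = -18; b=11
s-b = (-18)-11 = -29

-29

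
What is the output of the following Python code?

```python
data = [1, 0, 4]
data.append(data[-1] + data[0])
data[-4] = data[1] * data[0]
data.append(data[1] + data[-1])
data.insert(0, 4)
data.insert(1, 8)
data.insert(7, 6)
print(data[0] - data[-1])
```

-2

append data[-1]+data[0] = 4+1 = 5 → [1, 0, 4, 5]
data[-4] = data[1]*data[0] = 0*1 = 0 → [0, 0, 4, 5]
append data[1]+data[-1] = 0+5 = 5 → [0, 0, 4, 5, 5]
insert 4 at 0 → [4, 0, 0, 4, 5, 5]
insert 8 at 1 → [4, 8, 0, 0, 4, 5, 5]
insert 6 at 7 → [4, 8, 0, 0, 4, 5, 5, 6]
data[0]-data[-1] = 4-6 = -2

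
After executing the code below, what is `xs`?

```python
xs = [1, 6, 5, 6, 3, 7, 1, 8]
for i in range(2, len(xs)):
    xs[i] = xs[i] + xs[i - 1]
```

[1, 6, 11, 17, 20, 27, 28, 36]

i=2: xs[2] = 5+6 = 11 → [1, 6, 11, 6, 3, 7, 1, 8]
i=3: xs[3] = 6+11 = 17 → [1, 6, 11, 17, 3, 7, 1, 8]
i=4: xs[4] = 3+17 = 20 → [1, 6, 11, 17, 20, 7, 1, 8]
i=5: xs[5] = 7+20 = 27 → [1, 6, 11, 17, 20, 27, 1, 8]
i=6: xs[6] = 1+27 = 28 → [1, 6, 11, 17, 20, 27, 28, 8]
i=7: xs[7] = 8+28 = 36 → [1, 6, 11, 17, 20, 27, 28, 36]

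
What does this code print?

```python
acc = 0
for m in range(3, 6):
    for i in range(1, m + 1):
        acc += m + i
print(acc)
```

81

m=3,i=1: acc = 0+4 = 4
m=3,i=2: acc = 4+5 = 9
m=3,i=3: acc = 9+6 = 15
m=4,i=1: acc = 15+5 = 20
m=4,i=2: acc = 20+6 = 26
m=4,i=3: acc = 26+7 = 33
m=4,i=4: acc = 33+8 = 41
m=5,i=1: acc = 41+6 = 47
m=5,i=2: acc = 47+7 = 54
m=5,i=3: acc = 54+8 = 62
m=5,i=4: acc = 62+9 = 71
m=5,i=5: acc = 71+10 = 81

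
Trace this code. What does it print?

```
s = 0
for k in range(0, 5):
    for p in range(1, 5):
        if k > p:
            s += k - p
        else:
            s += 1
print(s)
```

24

k=0,p=1: not 0>1, s = 0+1 = 1
k=0,p=2: not 0>2, s = 1+1 = 2
k=0,p=3: not 0>3, s = 2+1 = 3
k=0,p=4: not 0>4, s = 3+1 = 4
k=1,p=1: not 1>1, s = 4+1 = 5
k=1,p=2: not 1>2, s = 5+1 = 6
k=1,p=3: not 1>3, s = 6+1 = 7
k=1,p=4: not 1>4, s = 7+1 = 8
k=2,p=1: 2>1, s = 8+1 = 9
k=2,p=2: not 2>2, s = 9+1 = 10
k=2,p=3: not 2>3, s = 10+1 = 11
k=2,p=4: not 2>4, s = 11+1 = 12
k=3,p=1: 3>1, s = 12+2 = 14
k=3,p=2: 3>2, s = 14+1 = 15
k=3,p=3: not 3>3, s = 15+1 = 16
k=3,p=4: not 3>4, s = 16+1 = 17
k=4,p=1: 4>1, s = 17+3 = 20
k=4,p=2: 4>2, s = 20+2 = 22
k=4,p=3: 4>3, s = 22+1 = 23
k=4,p=4: not 4>4, s = 23+1 = 24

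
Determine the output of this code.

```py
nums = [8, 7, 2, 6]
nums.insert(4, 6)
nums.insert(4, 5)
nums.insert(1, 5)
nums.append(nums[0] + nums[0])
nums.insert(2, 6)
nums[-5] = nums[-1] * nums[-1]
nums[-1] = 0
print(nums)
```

[8, 5, 6, 7, 256, 6, 5, 6, 0]

insert 6 at 4 → [8, 7, 2, 6, 6]
insert 5 at 4 → [8, 7, 2, 6, 5, 6]
insert 5 at 1 → [8, 5, 7, 2, 6, 5, 6]
append nums[0]+nums[0] = 8+8 = 16 → [8, 5, 7, 2, 6, 5, 6, 16]
insert 6 at 2 → [8, 5, 6, 7, 2, 6, 5, 6, 16]
nums[-5] = nums[-1]*nums[-1] = 16*16 = 256 → [8, 5, 6, 7, 256, 6, 5, 6, 16]
nums[-1] = 0 → [8, 5, 6, 7, 256, 6, 5, 6, 0]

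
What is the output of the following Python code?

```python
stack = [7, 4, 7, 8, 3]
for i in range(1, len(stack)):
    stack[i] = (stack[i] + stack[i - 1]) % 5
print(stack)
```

[7, 1, 3, 1, 4]

i=1: stack[1] = (4+7)%5 = 1 → [7, 1, 7, 8, 3]
i=2: stack[2] = (7+1)%5 = 3 → [7, 1, 3, 8, 3]
i=3: stack[3] = (8+3)%5 = 1 → [7, 1, 3, 1, 3]
i=4: stack[4] = (3+1)%5 = 4 → [7, 1, 3, 1, 4]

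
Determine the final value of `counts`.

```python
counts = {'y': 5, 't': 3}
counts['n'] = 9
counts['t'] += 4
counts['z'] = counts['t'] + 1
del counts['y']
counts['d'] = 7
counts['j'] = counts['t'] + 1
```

{'t': 7, 'n': 9, 'z': 8, 'd': 7, 'j': 8}

counts['n'] = 9 → {'y': 5, 't': 3, 'n': 9}
counts['t'] = 3+4 = 7 → {'y': 5, 't': 7, 'n': 9}
counts['z'] = counts['t']+1 = 8 → {'y': 5, 't': 7, 'n': 9, 'z': 8}
del 'y' → {'t': 7, 'n': 9, 'z': 8}
counts['d'] = 7 → {'t': 7, 'n': 9, 'z': 8, 'd': 7}
counts['j'] = counts['t']+1 = 8 → {'t': 7, 'n': 9, 'z': 8, 'd': 7, 'j': 8}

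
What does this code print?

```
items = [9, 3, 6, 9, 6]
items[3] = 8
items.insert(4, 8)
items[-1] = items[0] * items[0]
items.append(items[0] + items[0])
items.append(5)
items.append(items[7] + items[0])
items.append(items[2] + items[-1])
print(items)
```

[9, 3, 6, 8, 8, 81, 18, 5, 14, 20]

items[3] = 8 → [9, 3, 6, 8, 6]
insert 8 at 4 → [9, 3, 6, 8, 8, 6]
items[-1] = items[0]*items[0] = 9*9 = 81 → [9, 3, 6, 8, 8, 81]
append items[0]+items[0] = 9+9 = 18 → [9, 3, 6, 8, 8, 81, 18]
append 5 → [9, 3, 6, 8, 8, 81, 18, 5]
append items[7]+items[0] = 5+9 = 14 → [9, 3, 6, 8, 8, 81, 18, 5, 14]
append items[2]+items[-1] = 6+14 = 20 → [9, 3, 6, 8, 8, 81, 18, 5, 14, 20]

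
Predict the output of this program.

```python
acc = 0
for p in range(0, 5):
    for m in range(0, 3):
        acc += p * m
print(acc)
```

30

p=0,m=0: acc = 0+0 = 0
p=0,m=1: acc = 0+0 = 0
p=0,m=2: acc = 0+0 = 0
p=1,m=0: acc = 0+0 = 0
p=1,m=1: acc = 0+1 = 1
p=1,m=2: acc = 1+2 = 3
p=2,m=0: acc = 3+0 = 3
p=2,m=1: acc = 3+2 = 5
p=2,m=2: acc = 5+4 = 9
p=3,m=0: acc = 9+0 = 9
p=3,m=1: acc = 9+3 = 12
p=3,m=2: acc = 12+6 = 18
p=4,m=0: acc = 18+0 = 18
p=4,m=1: acc = 18+4 = 22
p=4,m=2: acc = 22+8 = 30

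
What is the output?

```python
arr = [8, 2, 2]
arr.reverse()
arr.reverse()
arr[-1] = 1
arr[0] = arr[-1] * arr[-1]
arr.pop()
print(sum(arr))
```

3

reverse → [2, 2, 8]
reverse → [8, 2, 2]
arr[-1] = 1 → [8, 2, 1]
arr[0] = arr[-1]*arr[-1] = 1*1 = 1 → [1, 2, 1]
pop() removes 1 → [1, 2]
sum = 3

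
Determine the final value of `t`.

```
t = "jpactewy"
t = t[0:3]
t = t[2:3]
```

slice [0:3] → 'jpa'
slice [2:3] → 'a'

'a'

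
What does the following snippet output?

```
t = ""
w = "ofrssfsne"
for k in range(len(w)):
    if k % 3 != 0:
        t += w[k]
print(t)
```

k=0: skip
k=1: add 'f' → 'f'
k=2: add 'r' → 'fr'
k=3: skip
k=4: add 's' → 'frs'
k=5: add 'f' → 'frsf'
k=6: skip
k=7: add 'n' → 'frsfn'
k=8: add 'e' → 'frsfne'

frsfne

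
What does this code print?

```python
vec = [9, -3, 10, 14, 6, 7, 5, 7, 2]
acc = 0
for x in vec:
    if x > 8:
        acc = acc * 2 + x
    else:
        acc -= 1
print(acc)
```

61

x=9: >8, acc = 0*2+9 = 9
x=-3: not >8, acc = 9-1 = 8
x=10: >8, acc = 8*2+10 = 26
x=14: >8, acc = 26*2+14 = 66
x=6: not >8, acc = 66-1 = 65
x=7: not >8, acc = 65-1 = 64
x=5: not >8, acc = 64-1 = 63
x=7: not >8, acc = 63-1 = 62
x=2: not >8, acc = 62-1 = 61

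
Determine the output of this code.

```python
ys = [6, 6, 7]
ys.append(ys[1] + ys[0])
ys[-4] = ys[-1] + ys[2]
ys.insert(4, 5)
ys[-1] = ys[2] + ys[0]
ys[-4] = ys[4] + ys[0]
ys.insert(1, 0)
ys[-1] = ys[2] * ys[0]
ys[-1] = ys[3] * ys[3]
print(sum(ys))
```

append ys[1]+ys[0] = 6+6 = 12 → [6, 6, 7, 12]
ys[-4] = ys[-1]+ys[2] = 12+7 = 19 → [19, 6, 7, 12]
insert 5 at 4 → [19, 6, 7, 12, 5]
ys[-1] = ys[2]+ys[0] = 7+19 = 26 → [19, 6, 7, 12, 26]
ys[-4] = ys[4]+ys[0] = 26+19 = 45 → [19, 45, 7, 12, 26]
insert 0 at 1 → [19, 0, 45, 7, 12, 26]
ys[-1] = ys[2]*ys[0] = 45*19 = 855 → [19, 0, 45, 7, 12, 855]
ys[-1] = ys[3]*ys[3] = 7*7 = 49 → [19, 0, 45, 7, 12, 49]
sum = 132

132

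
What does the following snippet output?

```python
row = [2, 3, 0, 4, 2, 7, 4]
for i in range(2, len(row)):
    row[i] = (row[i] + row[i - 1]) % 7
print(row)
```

i=2: row[2] = (0+3)%7 = 3 → [2, 3, 3, 4, 2, 7, 4]
i=3: row[3] = (4+3)%7 = 0 → [2, 3, 3, 0, 2, 7, 4]
i=4: row[4] = (2+0)%7 = 2 → [2, 3, 3, 0, 2, 7, 4]
i=5: row[5] = (7+2)%7 = 2 → [2, 3, 3, 0, 2, 2, 4]
i=6: row[6] = (4+2)%7 = 6 → [2, 3, 3, 0, 2, 2, 6]

[2, 3, 3, 0, 2, 2, 6]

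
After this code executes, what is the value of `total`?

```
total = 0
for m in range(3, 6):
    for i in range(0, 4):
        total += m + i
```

m=3,i=0: total = 0+3 = 3
m=3,i=1: total = 3+4 = 7
m=3,i=2: total = 7+5 = 12
m=3,i=3: total = 12+6 = 18
m=4,i=0: total = 18+4 = 22
m=4,i=1: total = 22+5 = 27
m=4,i=2: total = 27+6 = 33
m=4,i=3: total = 33+7 = 40
m=5,i=0: total = 40+5 = 45
m=5,i=1: total = 45+6 = 51
m=5,i=2: total = 51+7 = 58
m=5,i=3: total = 58+8 = 66

66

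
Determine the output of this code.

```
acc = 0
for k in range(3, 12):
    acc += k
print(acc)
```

k=3: acc = 0+3 = 3
k=4: acc = 3+4 = 7
k=5: acc = 7+5 = 12
k=6: acc = 12+6 = 18
k=7: acc = 18+7 = 25
k=8: acc = 25+8 = 33
k=9: acc = 33+9 = 42
k=10: acc = 42+10 = 52
k=11: acc = 52+11 = 63

63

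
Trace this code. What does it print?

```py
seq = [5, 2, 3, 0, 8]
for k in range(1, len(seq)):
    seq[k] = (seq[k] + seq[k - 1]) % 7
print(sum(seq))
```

k=1: seq[1] = (2+5)%7 = 0 → [5, 0, 3, 0, 8]
k=2: seq[2] = (3+0)%7 = 3 → [5, 0, 3, 0, 8]
k=3: seq[3] = (0+3)%7 = 3 → [5, 0, 3, 3, 8]
k=4: seq[4] = (8+3)%7 = 4 → [5, 0, 3, 3, 4]
sum = 15

15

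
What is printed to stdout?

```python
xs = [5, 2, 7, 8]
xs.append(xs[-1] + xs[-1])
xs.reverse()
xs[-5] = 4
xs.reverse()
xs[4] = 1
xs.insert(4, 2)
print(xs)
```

append xs[-1]+xs[-1] = 8+8 = 16 → [5, 2, 7, 8, 16]
reverse → [16, 8, 7, 2, 5]
xs[-5] = 4 → [4, 8, 7, 2, 5]
reverse → [5, 2, 7, 8, 4]
xs[4] = 1 → [5, 2, 7, 8, 1]
insert 2 at 4 → [5, 2, 7, 8, 2, 1]

[5, 2, 7, 8, 2, 1]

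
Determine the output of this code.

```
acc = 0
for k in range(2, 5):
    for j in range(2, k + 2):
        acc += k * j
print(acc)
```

k=2,j=2: acc = 0+4 = 4
k=2,j=3: acc = 4+6 = 10
k=3,j=2: acc = 10+6 = 16
k=3,j=3: acc = 16+9 = 25
k=3,j=4: acc = 25+12 = 37
k=4,j=2: acc = 37+8 = 45
k=4,j=3: acc = 45+12 = 57
k=4,j=4: acc = 57+16 = 73
k=4,j=5: acc = 73+20 = 93

93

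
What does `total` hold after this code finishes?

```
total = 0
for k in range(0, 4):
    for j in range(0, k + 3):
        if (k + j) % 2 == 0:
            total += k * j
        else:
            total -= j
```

k=0,j=0: even sum, total = 0+0 = 0
k=0,j=1: odd sum, total = 0-1 = -1
k=0,j=2: even sum, total = (-1)+0 = -1
k=1,j=0: odd sum, total = (-1)-0 = -1
k=1,j=1: even sum, total = (-1)+1 = 0
k=1,j=2: odd sum, total = 0-2 = -2
k=1,j=3: even sum, total = (-2)+3 = 1
k=2,j=0: even sum, total = 1+0 = 1
k=2,j=1: odd sum, total = 1-1 = 0
k=2,j=2: even sum, total = 0+4 = 4
k=2,j=3: odd sum, total = 4-3 = 1
k=2,j=4: even sum, total = 1+8 = 9
k=3,j=0: odd sum, total = 9-0 = 9
k=3,j=1: even sum, total = 9+3 = 12
k=3,j=2: odd sum, total = 12-2 = 10
k=3,j=3: even sum, total = 10+9 = 19
k=3,j=4: odd sum, total = 19-4 = 15
k=3,j=5: even sum, total = 15+15 = 30

30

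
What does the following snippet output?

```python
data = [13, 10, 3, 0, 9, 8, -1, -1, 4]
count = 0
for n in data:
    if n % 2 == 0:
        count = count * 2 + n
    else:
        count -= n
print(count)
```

n=13: not even, count = 0-13 = -13
n=10: even, count = (-13)*2+10 = -16
n=3: not even, count = (-16)-3 = -19
n=0: even, count = (-19)*2+0 = -38
n=9: not even, count = (-38)-9 = -47
n=8: even, count = (-47)*2+8 = -86
n=-1: not even, count = (-86)-(-1) = -85
n=-1: not even, count = (-85)-(-1) = -84
n=4: even, count = (-84)*2+4 = -164

-164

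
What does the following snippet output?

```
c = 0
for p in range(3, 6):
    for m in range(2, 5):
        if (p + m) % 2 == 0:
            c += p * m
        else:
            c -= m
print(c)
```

p=3,m=2: odd sum, c = 0-2 = -2
p=3,m=3: even sum, c = (-2)+9 = 7
p=3,m=4: odd sum, c = 7-4 = 3
p=4,m=2: even sum, c = 3+8 = 11
p=4,m=3: odd sum, c = 11-3 = 8
p=4,m=4: even sum, c = 8+16 = 24
p=5,m=2: odd sum, c = 24-2 = 22
p=5,m=3: even sum, c = 22+15 = 37
p=5,m=4: odd sum, c = 37-4 = 33

33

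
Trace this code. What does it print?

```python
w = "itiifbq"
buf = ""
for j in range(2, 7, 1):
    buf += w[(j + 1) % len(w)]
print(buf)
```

j=2: add w[3]='i' → 'i'
j=3: add w[4]='f' → 'if'
j=4: add w[5]='b' → 'ifb'
j=5: add w[6]='q' → 'ifbq'
j=6: add w[0]='i' → 'ifbqi'

ifbqi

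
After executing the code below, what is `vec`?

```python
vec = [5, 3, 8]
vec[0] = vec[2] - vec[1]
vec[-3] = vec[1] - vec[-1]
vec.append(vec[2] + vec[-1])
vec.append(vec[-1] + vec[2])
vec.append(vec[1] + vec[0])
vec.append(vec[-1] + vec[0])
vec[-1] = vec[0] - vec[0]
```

vec[0] = vec[2]-vec[1] = 8-3 = 5 → [5, 3, 8]
vec[-3] = vec[1]-vec[-1] = 3-8 = -5 → [-5, 3, 8]
append vec[2]+vec[-1] = 8+8 = 16 → [-5, 3, 8, 16]
append vec[-1]+vec[2] = 16+8 = 24 → [-5, 3, 8, 16, 24]
append vec[1]+vec[0] = 3+(-5) = -2 → [-5, 3, 8, 16, 24, -2]
append vec[-1]+vec[0] = (-2)+(-5) = -7 → [-5, 3, 8, 16, 24, -2, -7]
vec[-1] = vec[0]-vec[0] = (-5)-(-5) = 0 → [-5, 3, 8, 16, 24, -2, 0]

[-5, 3, 8, 16, 24, -2, 0]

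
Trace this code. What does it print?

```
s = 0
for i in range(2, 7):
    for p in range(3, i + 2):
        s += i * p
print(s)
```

i=2,p=3: s = 0+6 = 6
i=3,p=3: s = 6+9 = 15
i=3,p=4: s = 15+12 = 27
i=4,p=3: s = 27+12 = 39
i=4,p=4: s = 39+16 = 55
i=4,p=5: s = 55+20 = 75
i=5,p=3: s = 75+15 = 90
i=5,p=4: s = 90+20 = 110
i=5,p=5: s = 110+25 = 135
i=5,p=6: s = 135+30 = 165
i=6,p=3: s = 165+18 = 183
i=6,p=4: s = 183+24 = 207
i=6,p=5: s = 207+30 = 237
i=6,p=6: s = 237+36 = 273
i=6,p=7: s = 273+42 = 315

315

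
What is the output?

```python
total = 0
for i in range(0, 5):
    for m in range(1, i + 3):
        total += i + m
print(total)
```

i=0,m=1: total = 0+1 = 1
i=0,m=2: total = 1+2 = 3
i=1,m=1: total = 3+2 = 5
i=1,m=2: total = 5+3 = 8
i=1,m=3: total = 8+4 = 12
i=2,m=1: total = 12+3 = 15
i=2,m=2: total = 15+4 = 19
i=2,m=3: total = 19+5 = 24
i=2,m=4: total = 24+6 = 30
i=3,m=1: total = 30+4 = 34
i=3,m=2: total = 34+5 = 39
i=3,m=3: total = 39+6 = 45
i=3,m=4: total = 45+7 = 52
i=3,m=5: total = 52+8 = 60
i=4,m=1: total = 60+5 = 65
i=4,m=2: total = 65+6 = 71
i=4,m=3: total = 71+7 = 78
i=4,m=4: total = 78+8 = 86
i=4,m=5: total = 86+9 = 95
i=4,m=6: total = 95+10 = 105

105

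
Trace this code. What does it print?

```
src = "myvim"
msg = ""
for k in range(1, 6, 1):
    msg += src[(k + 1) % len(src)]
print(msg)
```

vimmy

k=1: add src[2]='v' → 'v'
k=2: add src[3]='i' → 'vi'
k=3: add src[4]='m' → 'vim'
k=4: add src[0]='m' → 'vimm'
k=5: add src[1]='y' → 'vimmy'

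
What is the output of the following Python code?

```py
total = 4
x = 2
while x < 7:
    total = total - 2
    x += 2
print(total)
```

x=2: total = 4-2 = 2
x=4: total = 2-2 = 0
x=6: total = 0-2 = -2

-2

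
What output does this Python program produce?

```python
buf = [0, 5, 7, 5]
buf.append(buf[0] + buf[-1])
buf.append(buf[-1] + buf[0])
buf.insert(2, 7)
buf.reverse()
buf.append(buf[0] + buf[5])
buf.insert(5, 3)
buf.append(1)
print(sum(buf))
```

append buf[0]+buf[-1] = 0+5 = 5 → [0, 5, 7, 5, 5]
append buf[-1]+buf[0] = 5+0 = 5 → [0, 5, 7, 5, 5, 5]
insert 7 at 2 → [0, 5, 7, 7, 5, 5, 5]
reverse → [5, 5, 5, 7, 7, 5, 0]
append buf[0]+buf[5] = 5+5 = 10 → [5, 5, 5, 7, 7, 5, 0, 10]
insert 3 at 5 → [5, 5, 5, 7, 7, 3, 5, 0, 10]
append 1 → [5, 5, 5, 7, 7, 3, 5, 0, 10, 1]
sum = 48

48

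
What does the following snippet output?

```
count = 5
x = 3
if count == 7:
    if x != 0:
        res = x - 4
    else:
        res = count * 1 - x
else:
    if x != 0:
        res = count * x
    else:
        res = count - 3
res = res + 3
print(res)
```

18

count=5, x=3
count == 7 is False; x != 0 is True
→ res = count * x = 15
res = 15+3 = 18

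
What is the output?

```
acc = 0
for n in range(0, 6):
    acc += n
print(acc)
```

15

n=0: acc = 0+0 = 0
n=1: acc = 0+1 = 1
n=2: acc = 1+2 = 3
n=3: acc = 3+3 = 6
n=4: acc = 6+4 = 10
n=5: acc = 10+5 = 15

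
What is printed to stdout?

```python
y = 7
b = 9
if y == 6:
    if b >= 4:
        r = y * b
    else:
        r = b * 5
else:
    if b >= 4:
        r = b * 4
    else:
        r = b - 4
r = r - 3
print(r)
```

y=7, b=9
y == 6 is False; b >= 4 is True
→ r = b * 4 = 36
r = 36-3 = 33

33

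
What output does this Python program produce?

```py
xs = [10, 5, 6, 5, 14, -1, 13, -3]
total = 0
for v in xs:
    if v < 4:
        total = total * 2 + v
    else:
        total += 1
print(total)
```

v=10: not <4, total = 0+1 = 1
v=5: not <4, total = 1+1 = 2
v=6: not <4, total = 2+1 = 3
v=5: not <4, total = 3+1 = 4
v=14: not <4, total = 4+1 = 5
v=-1: <4, total = 5*2+(-1) = 9
v=13: not <4, total = 9+1 = 10
v=-3: <4, total = 10*2+(-3) = 17

17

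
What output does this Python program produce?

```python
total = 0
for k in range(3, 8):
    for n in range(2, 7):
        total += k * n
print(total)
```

500

k=3,n=2: total = 0+6 = 6
k=3,n=3: total = 6+9 = 15
k=3,n=4: total = 15+12 = 27
k=3,n=5: total = 27+15 = 42
k=3,n=6: total = 42+18 = 60
k=4,n=2: total = 60+8 = 68
k=4,n=3: total = 68+12 = 80
k=4,n=4: total = 80+16 = 96
k=4,n=5: total = 96+20 = 116
k=4,n=6: total = 116+24 = 140
k=5,n=2: total = 140+10 = 150
k=5,n=3: total = 150+15 = 165
k=5,n=4: total = 165+20 = 185
k=5,n=5: total = 185+25 = 210
k=5,n=6: total = 210+30 = 240
k=6,n=2: total = 240+12 = 252
k=6,n=3: total = 252+18 = 270
k=6,n=4: total = 270+24 = 294
k=6,n=5: total = 294+30 = 324
k=6,n=6: total = 324+36 = 360
k=7,n=2: total = 360+14 = 374
k=7,n=3: total = 374+21 = 395
k=7,n=4: total = 395+28 = 423
k=7,n=5: total = 423+35 = 458
k=7,n=6: total = 458+42 = 500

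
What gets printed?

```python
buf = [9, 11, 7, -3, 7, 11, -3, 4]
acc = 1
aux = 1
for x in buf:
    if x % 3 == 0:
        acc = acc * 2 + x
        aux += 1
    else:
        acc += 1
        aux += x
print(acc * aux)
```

2112

x=9: %3==0, acc = 1*2+9 = 11; aux=2
x=11: not %3==0, acc = 11+1 = 12; aux=13
x=7: not %3==0, acc = 12+1 = 13; aux=20
x=-3: %3==0, acc = 13*2+(-3) = 23; aux=21
x=7: not %3==0, acc = 23+1 = 24; aux=28
x=11: not %3==0, acc = 24+1 = 25; aux=39
x=-3: %3==0, acc = 25*2+(-3) = 47; aux=40
x=4: not %3==0, acc = 47+1 = 48; aux=44
acc*aux = 48*44 = 2112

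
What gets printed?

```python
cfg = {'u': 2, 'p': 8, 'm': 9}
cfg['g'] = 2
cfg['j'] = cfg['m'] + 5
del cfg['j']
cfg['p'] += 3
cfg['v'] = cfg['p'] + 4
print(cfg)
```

cfg['g'] = 2 → {'u': 2, 'p': 8, 'm': 9, 'g': 2}
cfg['j'] = cfg['m']+5 = 14 → {'u': 2, 'p': 8, 'm': 9, 'g': 2, 'j': 14}
del 'j' → {'u': 2, 'p': 8, 'm': 9, 'g': 2}
cfg['p'] = 8+3 = 11 → {'u': 2, 'p': 11, 'm': 9, 'g': 2}
cfg['v'] = cfg['p']+4 = 15 → {'u': 2, 'p': 11, 'm': 9, 'g': 2, 'v': 15}

{'u': 2, 'p': 11, 'm': 9, 'g': 2, 'v': 15}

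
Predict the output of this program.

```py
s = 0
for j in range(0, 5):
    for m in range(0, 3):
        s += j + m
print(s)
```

45

j=0,m=0: s = 0+0 = 0
j=0,m=1: s = 0+1 = 1
j=0,m=2: s = 1+2 = 3
j=1,m=0: s = 3+1 = 4
j=1,m=1: s = 4+2 = 6
j=1,m=2: s = 6+3 = 9
j=2,m=0: s = 9+2 = 11
j=2,m=1: s = 11+3 = 14
j=2,m=2: s = 14+4 = 18
j=3,m=0: s = 18+3 = 21
j=3,m=1: s = 21+4 = 25
j=3,m=2: s = 25+5 = 30
j=4,m=0: s = 30+4 = 34
j=4,m=1: s = 34+5 = 39
j=4,m=2: s = 39+6 = 45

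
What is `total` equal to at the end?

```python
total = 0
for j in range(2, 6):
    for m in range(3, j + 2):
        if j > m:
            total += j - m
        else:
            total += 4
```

j=2,m=3: not 2>3, total = 0+4 = 4
j=3,m=3: not 3>3, total = 4+4 = 8
j=3,m=4: not 3>4, total = 8+4 = 12
j=4,m=3: 4>3, total = 12+1 = 13
j=4,m=4: not 4>4, total = 13+4 = 17
j=4,m=5: not 4>5, total = 17+4 = 21
j=5,m=3: 5>3, total = 21+2 = 23
j=5,m=4: 5>4, total = 23+1 = 24
j=5,m=5: not 5>5, total = 24+4 = 28
j=5,m=6: not 5>6, total = 28+4 = 32

32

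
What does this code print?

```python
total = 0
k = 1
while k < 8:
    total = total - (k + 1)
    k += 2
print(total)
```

k=1: total = 0-2 = -2
k=3: total = (-2)-4 = -6
k=5: total = (-6)-6 = -12
k=7: total = (-12)-8 = -20

-20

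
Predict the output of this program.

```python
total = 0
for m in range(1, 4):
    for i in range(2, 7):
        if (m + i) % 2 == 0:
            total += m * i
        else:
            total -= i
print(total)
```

24

m=1,i=2: odd sum, total = 0-2 = -2
m=1,i=3: even sum, total = (-2)+3 = 1
m=1,i=4: odd sum, total = 1-4 = -3
m=1,i=5: even sum, total = (-3)+5 = 2
m=1,i=6: odd sum, total = 2-6 = -4
m=2,i=2: even sum, total = (-4)+4 = 0
m=2,i=3: odd sum, total = 0-3 = -3
m=2,i=4: even sum, total = (-3)+8 = 5
m=2,i=5: odd sum, total = 5-5 = 0
m=2,i=6: even sum, total = 0+12 = 12
m=3,i=2: odd sum, total = 12-2 = 10
m=3,i=3: even sum, total = 10+9 = 19
m=3,i=4: odd sum, total = 19-4 = 15
m=3,i=5: even sum, total = 15+15 = 30
m=3,i=6: odd sum, total = 30-6 = 24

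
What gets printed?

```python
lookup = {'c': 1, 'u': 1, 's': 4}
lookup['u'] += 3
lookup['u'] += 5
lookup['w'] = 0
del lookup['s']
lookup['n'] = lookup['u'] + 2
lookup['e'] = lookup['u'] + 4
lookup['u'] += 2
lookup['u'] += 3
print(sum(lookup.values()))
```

lookup['u'] = 1+3 = 4 → {'c': 1, 'u': 4, 's': 4}
lookup['u'] = 4+5 = 9 → {'c': 1, 'u': 9, 's': 4}
lookup['w'] = 0 → {'c': 1, 'u': 9, 's': 4, 'w': 0}
del 's' → {'c': 1, 'u': 9, 'w': 0}
lookup['n'] = lookup['u']+2 = 11 → {'c': 1, 'u': 9, 'w': 0, 'n': 11}
lookup['e'] = lookup['u']+4 = 13 → {'c': 1, 'u': 9, 'w': 0, 'n': 11, 'e': 13}
lookup['u'] = 9+2 = 11 → {'c': 1, 'u': 11, 'w': 0, 'n': 11, 'e': 13}
lookup['u'] = 11+3 = 14 → {'c': 1, 'u': 14, 'w': 0, 'n': 11, 'e': 13}
sum of values = 39

39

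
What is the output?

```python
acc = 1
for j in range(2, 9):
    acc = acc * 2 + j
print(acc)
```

502

j=2: acc = 1*2+2 = 4
j=3: acc = 4*2+3 = 11
j=4: acc = 11*2+4 = 26
j=5: acc = 26*2+5 = 57
j=6: acc = 57*2+6 = 120
j=7: acc = 120*2+7 = 247
j=8: acc = 247*2+8 = 502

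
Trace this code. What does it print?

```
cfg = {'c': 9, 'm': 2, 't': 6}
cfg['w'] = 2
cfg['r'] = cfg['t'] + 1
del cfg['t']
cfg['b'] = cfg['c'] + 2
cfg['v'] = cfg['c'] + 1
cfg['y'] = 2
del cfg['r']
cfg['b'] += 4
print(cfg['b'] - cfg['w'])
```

13

cfg['w'] = 2 → {'c': 9, 'm': 2, 't': 6, 'w': 2}
cfg['r'] = cfg['t']+1 = 7 → {'c': 9, 'm': 2, 't': 6, 'w': 2, 'r': 7}
del 't' → {'c': 9, 'm': 2, 'w': 2, 'r': 7}
cfg['b'] = cfg['c']+2 = 11 → {'c': 9, 'm': 2, 'w': 2, 'r': 7, 'b': 11}
cfg['v'] = cfg['c']+1 = 10 → {'c': 9, 'm': 2, 'w': 2, 'r': 7, 'b': 11, 'v': 10}
cfg['y'] = 2 → {'c': 9, 'm': 2, 'w': 2, 'r': 7, 'b': 11, 'v': 10, 'y': 2}
del 'r' → {'c': 9, 'm': 2, 'w': 2, 'b': 11, 'v': 10, 'y': 2}
cfg['b'] = 11+4 = 15 → {'c': 9, 'm': 2, 'w': 2, 'b': 15, 'v': 10, 'y': 2}
cfg['b']-cfg['w'] = 15-2 = 13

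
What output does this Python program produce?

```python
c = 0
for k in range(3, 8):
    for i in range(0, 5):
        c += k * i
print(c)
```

250

k=3,i=0: c = 0+0 = 0
k=3,i=1: c = 0+3 = 3
k=3,i=2: c = 3+6 = 9
k=3,i=3: c = 9+9 = 18
k=3,i=4: c = 18+12 = 30
k=4,i=0: c = 30+0 = 30
k=4,i=1: c = 30+4 = 34
k=4,i=2: c = 34+8 = 42
k=4,i=3: c = 42+12 = 54
k=4,i=4: c = 54+16 = 70
k=5,i=0: c = 70+0 = 70
k=5,i=1: c = 70+5 = 75
k=5,i=2: c = 75+10 = 85
k=5,i=3: c = 85+15 = 100
k=5,i=4: c = 100+20 = 120
k=6,i=0: c = 120+0 = 120
k=6,i=1: c = 120+6 = 126
k=6,i=2: c = 126+12 = 138
k=6,i=3: c = 138+18 = 156
k=6,i=4: c = 156+24 = 180
k=7,i=0: c = 180+0 = 180
k=7,i=1: c = 180+7 = 187
k=7,i=2: c = 187+14 = 201
k=7,i=3: c = 201+21 = 222
k=7,i=4: c = 222+28 = 250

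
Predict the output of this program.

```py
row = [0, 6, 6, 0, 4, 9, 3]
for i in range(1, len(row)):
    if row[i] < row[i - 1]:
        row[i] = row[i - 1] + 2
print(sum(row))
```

i=1: 6>=0, unchanged → [0, 6, 6, 0, 4, 9, 3]
i=2: 6>=6, unchanged → [0, 6, 6, 0, 4, 9, 3]
i=3: 0<6, row[3] = 6+2 = 8 → [0, 6, 6, 8, 4, 9, 3]
i=4: 4<8, row[4] = 8+2 = 10 → [0, 6, 6, 8, 10, 9, 3]
i=5: 9<10, row[5] = 10+2 = 12 → [0, 6, 6, 8, 10, 12, 3]
i=6: 3<12, row[6] = 12+2 = 14 → [0, 6, 6, 8, 10, 12, 14]
sum = 56

56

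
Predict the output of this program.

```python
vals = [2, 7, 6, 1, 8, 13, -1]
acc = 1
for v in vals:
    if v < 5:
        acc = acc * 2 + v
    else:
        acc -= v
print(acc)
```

-77

v=2: <5, acc = 1*2+2 = 4
v=7: not <5, acc = 4-7 = -3
v=6: not <5, acc = (-3)-6 = -9
v=1: <5, acc = (-9)*2+1 = -17
v=8: not <5, acc = (-17)-8 = -25
v=13: not <5, acc = (-25)-13 = -38
v=-1: <5, acc = (-38)*2+(-1) = -77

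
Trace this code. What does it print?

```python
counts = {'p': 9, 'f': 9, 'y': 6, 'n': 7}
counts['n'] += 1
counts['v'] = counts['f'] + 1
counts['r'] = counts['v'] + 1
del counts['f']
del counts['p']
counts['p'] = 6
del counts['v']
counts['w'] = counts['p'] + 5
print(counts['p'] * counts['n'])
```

48

counts['n'] = 7+1 = 8 → {'p': 9, 'f': 9, 'y': 6, 'n': 8}
counts['v'] = counts['f']+1 = 10 → {'p': 9, 'f': 9, 'y': 6, 'n': 8, 'v': 10}
counts['r'] = counts['v']+1 = 11 → {'p': 9, 'f': 9, 'y': 6, 'n': 8, 'v': 10, 'r': 11}
del 'f' → {'p': 9, 'y': 6, 'n': 8, 'v': 10, 'r': 11}
del 'p' → {'y': 6, 'n': 8, 'v': 10, 'r': 11}
counts['p'] = 6 → {'y': 6, 'n': 8, 'v': 10, 'r': 11, 'p': 6}
del 'v' → {'y': 6, 'n': 8, 'r': 11, 'p': 6}
counts['w'] = counts['p']+5 = 11 → {'y': 6, 'n': 8, 'r': 11, 'p': 6, 'w': 11}
counts['p']*counts['n'] = 6*8 = 48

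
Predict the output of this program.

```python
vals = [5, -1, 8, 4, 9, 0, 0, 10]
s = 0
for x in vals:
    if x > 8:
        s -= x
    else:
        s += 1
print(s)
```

x=5: not >8, s = 0+1 = 1
x=-1: not >8, s = 1+1 = 2
x=8: not >8, s = 2+1 = 3
x=4: not >8, s = 3+1 = 4
x=9: >8, s = 4-9 = -5
x=0: not >8, s = (-5)+1 = -4
x=0: not >8, s = (-4)+1 = -3
x=10: >8, s = (-3)-10 = -13

-13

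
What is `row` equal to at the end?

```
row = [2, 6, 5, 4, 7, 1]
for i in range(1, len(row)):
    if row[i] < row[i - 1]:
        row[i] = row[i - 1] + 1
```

i=1: 6>=2, unchanged → [2, 6, 5, 4, 7, 1]
i=2: 5<6, row[2] = 6+1 = 7 → [2, 6, 7, 4, 7, 1]
i=3: 4<7, row[3] = 7+1 = 8 → [2, 6, 7, 8, 7, 1]
i=4: 7<8, row[4] = 8+1 = 9 → [2, 6, 7, 8, 9, 1]
i=5: 1<9, row[5] = 9+1 = 10 → [2, 6, 7, 8, 9, 10]

[2, 6, 7, 8, 9, 10]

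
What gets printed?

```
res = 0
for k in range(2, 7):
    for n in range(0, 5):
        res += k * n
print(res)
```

k=2,n=0: res = 0+0 = 0
k=2,n=1: res = 0+2 = 2
k=2,n=2: res = 2+4 = 6
k=2,n=3: res = 6+6 = 12
k=2,n=4: res = 12+8 = 20
k=3,n=0: res = 20+0 = 20
k=3,n=1: res = 20+3 = 23
k=3,n=2: res = 23+6 = 29
k=3,n=3: res = 29+9 = 38
k=3,n=4: res = 38+12 = 50
k=4,n=0: res = 50+0 = 50
k=4,n=1: res = 50+4 = 54
k=4,n=2: res = 54+8 = 62
k=4,n=3: res = 62+12 = 74
k=4,n=4: res = 74+16 = 90
k=5,n=0: res = 90+0 = 90
k=5,n=1: res = 90+5 = 95
k=5,n=2: res = 95+10 = 105
k=5,n=3: res = 105+15 = 120
k=5,n=4: res = 120+20 = 140
k=6,n=0: res = 140+0 = 140
k=6,n=1: res = 140+6 = 146
k=6,n=2: res = 146+12 = 158
k=6,n=3: res = 158+18 = 176
k=6,n=4: res = 176+24 = 200

200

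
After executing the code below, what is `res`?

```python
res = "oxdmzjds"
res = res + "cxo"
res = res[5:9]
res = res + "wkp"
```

'jdscwkp'

+ 'cxo' → 'oxdmzjdscxo'
slice [5:9] → 'jdsc'
+ 'wkp' → 'jdscwkp'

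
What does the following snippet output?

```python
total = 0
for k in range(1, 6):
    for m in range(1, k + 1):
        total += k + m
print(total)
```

90

k=1,m=1: total = 0+2 = 2
k=2,m=1: total = 2+3 = 5
k=2,m=2: total = 5+4 = 9
k=3,m=1: total = 9+4 = 13
k=3,m=2: total = 13+5 = 18
k=3,m=3: total = 18+6 = 24
k=4,m=1: total = 24+5 = 29
k=4,m=2: total = 29+6 = 35
k=4,m=3: total = 35+7 = 42
k=4,m=4: total = 42+8 = 50
k=5,m=1: total = 50+6 = 56
k=5,m=2: total = 56+7 = 63
k=5,m=3: total = 63+8 = 71
k=5,m=4: total = 71+9 = 80
k=5,m=5: total = 80+10 = 90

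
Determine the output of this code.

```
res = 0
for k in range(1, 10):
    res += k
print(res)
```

45

k=1: res = 0+1 = 1
k=2: res = 1+2 = 3
k=3: res = 3+3 = 6
k=4: res = 6+4 = 10
k=5: res = 10+5 = 15
k=6: res = 15+6 = 21
k=7: res = 21+7 = 28
k=8: res = 28+8 = 36
k=9: res = 36+9 = 45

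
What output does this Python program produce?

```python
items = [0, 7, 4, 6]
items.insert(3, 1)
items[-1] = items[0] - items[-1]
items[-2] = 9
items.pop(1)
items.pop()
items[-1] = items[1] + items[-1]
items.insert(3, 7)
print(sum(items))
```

24

insert 1 at 3 → [0, 7, 4, 1, 6]
items[-1] = items[0]-items[-1] = 0-6 = -6 → [0, 7, 4, 1, -6]
items[-2] = 9 → [0, 7, 4, 9, -6]
pop(1) removes 7 → [0, 4, 9, -6]
pop() removes -6 → [0, 4, 9]
items[-1] = items[1]+items[-1] = 4+9 = 13 → [0, 4, 13]
insert 7 at 3 → [0, 4, 13, 7]
sum = 24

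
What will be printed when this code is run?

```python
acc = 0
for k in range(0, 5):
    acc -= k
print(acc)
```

-10

k=0: acc = 0-0 = 0
k=1: acc = 0-1 = -1
k=2: acc = (-1)-2 = -3
k=3: acc = (-3)-3 = -6
k=4: acc = (-6)-4 = -10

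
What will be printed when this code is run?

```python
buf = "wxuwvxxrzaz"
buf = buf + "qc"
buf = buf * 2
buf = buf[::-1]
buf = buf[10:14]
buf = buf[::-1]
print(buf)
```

+ 'qc' → 'wxuwvxxrzazqc'
repeat ×2 → 'wxuwvxxrzazqcwxuwvxxrzazqc'
reverse → 'cqzazrxxvwuxwcqzazrxxvwuxw'
slice [10:14] → 'uxwc'
reverse → 'cwxu'

cwxu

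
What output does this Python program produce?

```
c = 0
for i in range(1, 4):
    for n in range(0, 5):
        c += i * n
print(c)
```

60

i=1,n=0: c = 0+0 = 0
i=1,n=1: c = 0+1 = 1
i=1,n=2: c = 1+2 = 3
i=1,n=3: c = 3+3 = 6
i=1,n=4: c = 6+4 = 10
i=2,n=0: c = 10+0 = 10
i=2,n=1: c = 10+2 = 12
i=2,n=2: c = 12+4 = 16
i=2,n=3: c = 16+6 = 22
i=2,n=4: c = 22+8 = 30
i=3,n=0: c = 30+0 = 30
i=3,n=1: c = 30+3 = 33
i=3,n=2: c = 33+6 = 39
i=3,n=3: c = 39+9 = 48
i=3,n=4: c = 48+12 = 60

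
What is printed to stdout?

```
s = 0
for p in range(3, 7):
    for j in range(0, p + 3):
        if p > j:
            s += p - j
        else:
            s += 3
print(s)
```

88

p=3,j=0: 3>0, s = 0+3 = 3
p=3,j=1: 3>1, s = 3+2 = 5
p=3,j=2: 3>2, s = 5+1 = 6
p=3,j=3: not 3>3, s = 6+3 = 9
p=3,j=4: not 3>4, s = 9+3 = 12
p=3,j=5: not 3>5, s = 12+3 = 15
p=4,j=0: 4>0, s = 15+4 = 19
p=4,j=1: 4>1, s = 19+3 = 22
p=4,j=2: 4>2, s = 22+2 = 24
p=4,j=3: 4>3, s = 24+1 = 25
p=4,j=4: not 4>4, s = 25+3 = 28
p=4,j=5: not 4>5, s = 28+3 = 31
p=4,j=6: not 4>6, s = 31+3 = 34
p=5,j=0: 5>0, s = 34+5 = 39
p=5,j=1: 5>1, s = 39+4 = 43
p=5,j=2: 5>2, s = 43+3 = 46
p=5,j=3: 5>3, s = 46+2 = 48
p=5,j=4: 5>4, s = 48+1 = 49
p=5,j=5: not 5>5, s = 49+3 = 52
p=5,j=6: not 5>6, s = 52+3 = 55
p=5,j=7: not 5>7, s = 55+3 = 58
p=6,j=0: 6>0, s = 58+6 = 64
p=6,j=1: 6>1, s = 64+5 = 69
p=6,j=2: 6>2, s = 69+4 = 73
p=6,j=3: 6>3, s = 73+3 = 76
p=6,j=4: 6>4, s = 76+2 = 78
p=6,j=5: 6>5, s = 78+1 = 79
p=6,j=6: not 6>6, s = 79+3 = 82
p=6,j=7: not 6>7, s = 82+3 = 85
p=6,j=8: not 6>8, s = 85+3 = 88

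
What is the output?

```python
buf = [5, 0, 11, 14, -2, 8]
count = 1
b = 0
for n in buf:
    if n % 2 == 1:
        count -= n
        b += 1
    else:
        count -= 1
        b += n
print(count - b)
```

n=5: odd, count = 1-5 = -4; b=1
n=0: not odd, count = (-4)-1 = -5; b=1
n=11: odd, count = (-5)-11 = -16; b=2
n=14: not odd, count = (-16)-1 = -17; b=16
n=-2: not odd, count = (-17)-1 = -18; b=14
n=8: not odd, count = (-18)-1 = -19; b=22
count-b = (-19)-22 = -41

-41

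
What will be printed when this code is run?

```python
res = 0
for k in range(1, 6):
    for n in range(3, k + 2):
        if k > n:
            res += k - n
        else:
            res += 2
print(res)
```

18

k=2,n=3: not 2>3, res = 0+2 = 2
k=3,n=3: not 3>3, res = 2+2 = 4
k=3,n=4: not 3>4, res = 4+2 = 6
k=4,n=3: 4>3, res = 6+1 = 7
k=4,n=4: not 4>4, res = 7+2 = 9
k=4,n=5: not 4>5, res = 9+2 = 11
k=5,n=3: 5>3, res = 11+2 = 13
k=5,n=4: 5>4, res = 13+1 = 14
k=5,n=5: not 5>5, res = 14+2 = 16
k=5,n=6: not 5>6, res = 16+2 = 18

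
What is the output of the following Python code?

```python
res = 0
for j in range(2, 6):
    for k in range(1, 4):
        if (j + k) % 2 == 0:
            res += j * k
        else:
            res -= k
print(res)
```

j=2,k=1: odd sum, res = 0-1 = -1
j=2,k=2: even sum, res = (-1)+4 = 3
j=2,k=3: odd sum, res = 3-3 = 0
j=3,k=1: even sum, res = 0+3 = 3
j=3,k=2: odd sum, res = 3-2 = 1
j=3,k=3: even sum, res = 1+9 = 10
j=4,k=1: odd sum, res = 10-1 = 9
j=4,k=2: even sum, res = 9+8 = 17
j=4,k=3: odd sum, res = 17-3 = 14
j=5,k=1: even sum, res = 14+5 = 19
j=5,k=2: odd sum, res = 19-2 = 17
j=5,k=3: even sum, res = 17+15 = 32

32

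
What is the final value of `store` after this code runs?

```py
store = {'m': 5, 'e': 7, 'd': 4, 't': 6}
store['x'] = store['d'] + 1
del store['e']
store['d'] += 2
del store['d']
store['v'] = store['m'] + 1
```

store['x'] = store['d']+1 = 5 → {'m': 5, 'e': 7, 'd': 4, 't': 6, 'x': 5}
del 'e' → {'m': 5, 'd': 4, 't': 6, 'x': 5}
store['d'] = 4+2 = 6 → {'m': 5, 'd': 6, 't': 6, 'x': 5}
del 'd' → {'m': 5, 't': 6, 'x': 5}
store['v'] = store['m']+1 = 6 → {'m': 5, 't': 6, 'x': 5, 'v': 6}

{'m': 5, 't': 6, 'x': 5, 'v': 6}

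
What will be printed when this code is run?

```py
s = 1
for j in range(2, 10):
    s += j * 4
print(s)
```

177

j=2: s = 1+2*4 = 9
j=3: s = 9+3*4 = 21
j=4: s = 21+4*4 = 37
j=5: s = 37+5*4 = 57
j=6: s = 57+6*4 = 81
j=7: s = 81+7*4 = 109
j=8: s = 109+8*4 = 141
j=9: s = 141+9*4 = 177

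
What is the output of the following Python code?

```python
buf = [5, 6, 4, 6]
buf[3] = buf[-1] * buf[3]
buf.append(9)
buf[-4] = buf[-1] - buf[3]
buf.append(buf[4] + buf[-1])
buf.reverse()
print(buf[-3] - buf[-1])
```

buf[3] = buf[-1]*buf[3] = 6*6 = 36 → [5, 6, 4, 36]
append 9 → [5, 6, 4, 36, 9]
buf[-4] = buf[-1]-buf[3] = 9-36 = -27 → [5, -27, 4, 36, 9]
append buf[4]+buf[-1] = 9+9 = 18 → [5, -27, 4, 36, 9, 18]
reverse → [18, 9, 36, 4, -27, 5]
buf[-3]-buf[-1] = 4-5 = -1

-1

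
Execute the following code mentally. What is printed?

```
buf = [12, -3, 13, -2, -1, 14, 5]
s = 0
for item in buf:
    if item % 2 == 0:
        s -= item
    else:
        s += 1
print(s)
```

-20

item=12: even, s = 0-12 = -12
item=-3: not even, s = (-12)+1 = -11
item=13: not even, s = (-11)+1 = -10
item=-2: even, s = (-10)-(-2) = -8
item=-1: not even, s = (-8)+1 = -7
item=14: even, s = (-7)-14 = -21
item=5: not even, s = (-21)+1 = -20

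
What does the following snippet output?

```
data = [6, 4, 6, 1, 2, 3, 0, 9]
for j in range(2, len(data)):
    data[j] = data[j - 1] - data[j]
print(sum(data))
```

j=2: data[2] = 4-6 = -2 → [6, 4, -2, 1, 2, 3, 0, 9]
j=3: data[3] = (-2)-1 = -3 → [6, 4, -2, -3, 2, 3, 0, 9]
j=4: data[4] = (-3)-2 = -5 → [6, 4, -2, -3, -5, 3, 0, 9]
j=5: data[5] = (-5)-3 = -8 → [6, 4, -2, -3, -5, -8, 0, 9]
j=6: data[6] = (-8)-0 = -8 → [6, 4, -2, -3, -5, -8, -8, 9]
j=7: data[7] = (-8)-9 = -17 → [6, 4, -2, -3, -5, -8, -8, -17]
sum = -33

-33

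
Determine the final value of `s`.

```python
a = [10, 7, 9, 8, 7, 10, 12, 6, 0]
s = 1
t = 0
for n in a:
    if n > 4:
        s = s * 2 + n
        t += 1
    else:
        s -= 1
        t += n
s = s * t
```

n=10: >4, s = 1*2+10 = 12; t=1
n=7: >4, s = 12*2+7 = 31; t=2
n=9: >4, s = 31*2+9 = 71; t=3
n=8: >4, s = 71*2+8 = 150; t=4
n=7: >4, s = 150*2+7 = 307; t=5
n=10: >4, s = 307*2+10 = 624; t=6
n=12: >4, s = 624*2+12 = 1260; t=7
n=6: >4, s = 1260*2+6 = 2526; t=8
n=0: not >4, s = 2526-1 = 2525; t=8
s*t = 2525*8 = 20200

20200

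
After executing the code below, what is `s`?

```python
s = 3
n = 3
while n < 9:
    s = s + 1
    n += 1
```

n=3: s = 3+1 = 4
n=4: s = 4+1 = 5
n=5: s = 5+1 = 6
n=6: s = 6+1 = 7
n=7: s = 7+1 = 8
n=8: s = 8+1 = 9

9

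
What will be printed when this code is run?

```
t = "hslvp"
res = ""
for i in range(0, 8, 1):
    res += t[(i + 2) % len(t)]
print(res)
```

i=0: add t[2]='l' → 'l'
i=1: add t[3]='v' → 'lv'
i=2: add t[4]='p' → 'lvp'
i=3: add t[0]='h' → 'lvph'
i=4: add t[1]='s' → 'lvphs'
i=5: add t[2]='l' → 'lvphsl'
i=6: add t[3]='v' → 'lvphslv'
i=7: add t[4]='p' → 'lvphslvp'

lvphslvp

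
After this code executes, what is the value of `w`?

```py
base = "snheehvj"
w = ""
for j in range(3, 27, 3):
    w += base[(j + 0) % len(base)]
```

'evnejhhs'

j=3: add base[3]='e' → 'e'
j=6: add base[6]='v' → 'ev'
j=9: add base[1]='n' → 'evn'
j=12: add base[4]='e' → 'evne'
j=15: add base[7]='j' → 'evnej'
j=18: add base[2]='h' → 'evnejh'
j=21: add base[5]='h' → 'evnejhh'
j=24: add base[0]='s' → 'evnejhhs'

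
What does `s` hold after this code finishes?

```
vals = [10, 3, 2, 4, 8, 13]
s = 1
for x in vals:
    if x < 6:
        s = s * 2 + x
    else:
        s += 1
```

38

x=10: not <6, s = 1+1 = 2
x=3: <6, s = 2*2+3 = 7
x=2: <6, s = 7*2+2 = 16
x=4: <6, s = 16*2+4 = 36
x=8: not <6, s = 36+1 = 37
x=13: not <6, s = 37+1 = 38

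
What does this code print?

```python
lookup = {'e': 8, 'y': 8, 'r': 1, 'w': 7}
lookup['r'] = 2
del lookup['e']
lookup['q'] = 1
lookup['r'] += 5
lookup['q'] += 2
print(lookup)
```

lookup['r'] = 2 → {'e': 8, 'y': 8, 'r': 2, 'w': 7}
del 'e' → {'y': 8, 'r': 2, 'w': 7}
lookup['q'] = 1 → {'y': 8, 'r': 2, 'w': 7, 'q': 1}
lookup['r'] = 2+5 = 7 → {'y': 8, 'r': 7, 'w': 7, 'q': 1}
lookup['q'] = 1+2 = 3 → {'y': 8, 'r': 7, 'w': 7, 'q': 3}

{'y': 8, 'r': 7, 'w': 7, 'q': 3}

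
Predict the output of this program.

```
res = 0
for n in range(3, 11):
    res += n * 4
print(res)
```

208

n=3: res = 0+3*4 = 12
n=4: res = 12+4*4 = 28
n=5: res = 28+5*4 = 48
n=6: res = 48+6*4 = 72
n=7: res = 72+7*4 = 100
n=8: res = 100+8*4 = 132
n=9: res = 132+9*4 = 168
n=10: res = 168+10*4 = 208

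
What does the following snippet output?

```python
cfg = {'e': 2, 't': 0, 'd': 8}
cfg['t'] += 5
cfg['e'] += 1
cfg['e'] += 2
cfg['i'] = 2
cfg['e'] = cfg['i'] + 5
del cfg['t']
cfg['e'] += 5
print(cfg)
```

{'e': 12, 'd': 8, 'i': 2}

cfg['t'] = 0+5 = 5 → {'e': 2, 't': 5, 'd': 8}
cfg['e'] = 2+1 = 3 → {'e': 3, 't': 5, 'd': 8}
cfg['e'] = 3+2 = 5 → {'e': 5, 't': 5, 'd': 8}
cfg['i'] = 2 → {'e': 5, 't': 5, 'd': 8, 'i': 2}
cfg['e'] = cfg['i']+5 = 7 → {'e': 7, 't': 5, 'd': 8, 'i': 2}
del 't' → {'e': 7, 'd': 8, 'i': 2}
cfg['e'] = 7+5 = 12 → {'e': 12, 'd': 8, 'i': 2}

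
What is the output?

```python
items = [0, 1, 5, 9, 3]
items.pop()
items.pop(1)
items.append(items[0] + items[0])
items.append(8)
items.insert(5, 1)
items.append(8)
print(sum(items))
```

pop() removes 3 → [0, 1, 5, 9]
pop(1) removes 1 → [0, 5, 9]
append items[0]+items[0] = 0+0 = 0 → [0, 5, 9, 0]
append 8 → [0, 5, 9, 0, 8]
insert 1 at 5 → [0, 5, 9, 0, 8, 1]
append 8 → [0, 5, 9, 0, 8, 1, 8]
sum = 31

31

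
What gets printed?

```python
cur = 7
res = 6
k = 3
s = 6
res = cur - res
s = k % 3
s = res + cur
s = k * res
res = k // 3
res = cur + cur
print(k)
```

3

res = 7-6 = 1
s = 3%3 = 0
s = 1+7 = 8
s = 3*1 = 3
res = 3//3 = 1
res = 7+7 = 14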